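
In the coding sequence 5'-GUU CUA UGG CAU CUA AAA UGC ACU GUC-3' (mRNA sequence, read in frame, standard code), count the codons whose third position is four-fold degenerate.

Codon 1 GUU (Val): third position 4-fold.
Codon 2 CUA (Leu): third position 4-fold.
Codon 3 UGG (Trp): third position 1-fold.
Codon 4 CAU (His): third position 2-fold.
Codon 5 CUA (Leu): third position 4-fold.
Codon 6 AAA (Lys): third position 2-fold.
Codon 7 UGC (Cys): third position 2-fold.
Codon 8 ACU (Thr): third position 4-fold.
Codon 9 GUC (Val): third position 4-fold.
Four-fold degenerate third positions: 5.

5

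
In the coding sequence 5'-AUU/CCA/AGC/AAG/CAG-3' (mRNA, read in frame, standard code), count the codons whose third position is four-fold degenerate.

1

Codon 1 AUU (Ile): third position 3-fold.
Codon 2 CCA (Pro): third position 4-fold.
Codon 3 AGC (Ser): third position 2-fold.
Codon 4 AAG (Lys): third position 2-fold.
Codon 5 CAG (Gln): third position 2-fold.
Four-fold degenerate third positions: 1.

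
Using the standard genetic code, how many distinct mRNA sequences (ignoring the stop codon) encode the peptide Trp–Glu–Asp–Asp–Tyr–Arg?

Trp: 1 codon.
Glu: 2 codons.
Asp: 2 codons.
Asp: 2 codons.
Tyr: 2 codons.
Arg: 6 codons.
1 × 2 × 2 × 2 × 2 × 6 = 96.

96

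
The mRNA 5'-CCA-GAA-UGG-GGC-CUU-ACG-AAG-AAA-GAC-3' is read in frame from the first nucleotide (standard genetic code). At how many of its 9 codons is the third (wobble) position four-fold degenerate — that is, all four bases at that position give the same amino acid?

Codon 1 CCA (Pro): third position 4-fold.
Codon 2 GAA (Glu): third position 2-fold.
Codon 3 UGG (Trp): third position 1-fold.
Codon 4 GGC (Gly): third position 4-fold.
Codon 5 CUU (Leu): third position 4-fold.
Codon 6 ACG (Thr): third position 4-fold.
Codon 7 AAG (Lys): third position 2-fold.
Codon 8 AAA (Lys): third position 2-fold.
Codon 9 GAC (Asp): third position 2-fold.
Four-fold degenerate third positions: 4.

4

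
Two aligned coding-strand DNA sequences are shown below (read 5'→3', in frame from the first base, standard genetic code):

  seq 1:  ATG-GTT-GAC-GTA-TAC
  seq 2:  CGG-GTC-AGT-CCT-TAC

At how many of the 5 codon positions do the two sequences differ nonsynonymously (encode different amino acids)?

Codon 1: ATG Met / CGG Arg — nonsynonymous.
Codon 2: GTT Val / GTC Val — synonymous.
Codon 3: GAC Asp / AGT Ser — nonsynonymous.
Codon 4: GTA Val / CCT Pro — nonsynonymous.
Codon 5: TAC Tyr / TAC Tyr — identical.
Nonsynonymous differences: 3.

3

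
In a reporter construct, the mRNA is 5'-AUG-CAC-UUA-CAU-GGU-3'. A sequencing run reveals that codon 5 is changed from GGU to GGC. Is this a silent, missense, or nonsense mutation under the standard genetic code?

Position 15 falls in codon 5: GGU → Gly.
After the substitution the codon is GGC → Gly.
Both encode Gly, so the change is synonymous.

silent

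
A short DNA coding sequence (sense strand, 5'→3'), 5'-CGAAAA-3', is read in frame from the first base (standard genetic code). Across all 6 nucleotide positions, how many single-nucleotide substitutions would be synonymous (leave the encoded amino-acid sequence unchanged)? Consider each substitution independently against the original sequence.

5

Codon 1 (CGA, Arg): 4 synonymous substitutions.
Codon 2 (AAA, Lys): 1 synonymous substitution.
Total: 4 + 1 = 5.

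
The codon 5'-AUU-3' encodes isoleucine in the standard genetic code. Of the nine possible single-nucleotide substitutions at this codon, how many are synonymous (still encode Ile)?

2

Position 1: none → 0 synonymous.
Position 2: none → 0 synonymous.
Position 3: AUC, AUA → 2 synonymous.
Total: 0 + 0 + 2 = 2.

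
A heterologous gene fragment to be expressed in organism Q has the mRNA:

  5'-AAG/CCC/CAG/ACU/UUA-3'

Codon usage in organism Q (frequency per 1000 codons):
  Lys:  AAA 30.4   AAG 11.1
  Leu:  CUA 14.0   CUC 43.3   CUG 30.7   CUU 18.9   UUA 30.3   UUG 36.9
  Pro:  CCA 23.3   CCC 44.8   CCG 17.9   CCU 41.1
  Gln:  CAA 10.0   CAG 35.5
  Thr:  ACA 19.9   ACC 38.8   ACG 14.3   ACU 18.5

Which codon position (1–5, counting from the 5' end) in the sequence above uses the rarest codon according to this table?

Codon 1 AAG (Lys): 11.1 per 1000.
Codon 2 CCC (Pro): 44.8 per 1000.
Codon 3 CAG (Gln): 35.5 per 1000.
Codon 4 ACU (Thr): 18.5 per 1000.
Codon 5 UUA (Leu): 30.3 per 1000.
Lowest frequency is 11.1 at codon 1.

1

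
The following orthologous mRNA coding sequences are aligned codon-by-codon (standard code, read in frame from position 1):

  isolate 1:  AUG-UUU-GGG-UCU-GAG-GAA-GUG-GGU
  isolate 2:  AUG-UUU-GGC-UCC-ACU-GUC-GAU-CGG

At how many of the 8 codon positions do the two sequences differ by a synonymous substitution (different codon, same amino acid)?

2

Codon 1: AUG Met / AUG Met — identical.
Codon 2: UUU Phe / UUU Phe — identical.
Codon 3: GGG Gly / GGC Gly — synonymous.
Codon 4: UCU Ser / UCC Ser — synonymous.
Codon 5: GAG Glu / ACU Thr — nonsynonymous.
Codon 6: GAA Glu / GUC Val — nonsynonymous.
Codon 7: GUG Val / GAU Asp — nonsynonymous.
Codon 8: GGU Gly / CGG Arg — nonsynonymous.
Synonymous differences: 2.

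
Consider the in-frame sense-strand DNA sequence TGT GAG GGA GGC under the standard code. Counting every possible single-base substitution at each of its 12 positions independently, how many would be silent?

Codon 1 (TGT, Cys): 1 synonymous substitution.
Codon 2 (GAG, Glu): 1 synonymous substitution.
Codon 3 (GGA, Gly): 3 synonymous substitutions.
Codon 4 (GGC, Gly): 3 synonymous substitutions.
Total: 1 + 1 + 3 + 3 = 8.

8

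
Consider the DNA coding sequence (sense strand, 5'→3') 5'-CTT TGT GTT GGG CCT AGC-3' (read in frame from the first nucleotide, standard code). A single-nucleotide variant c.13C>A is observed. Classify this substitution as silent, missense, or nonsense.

Position 13 falls in codon 5: CCT → Pro.
After the substitution the codon is ACT → Thr.
Pro ≠ Thr, so this is a missense mutation.

missense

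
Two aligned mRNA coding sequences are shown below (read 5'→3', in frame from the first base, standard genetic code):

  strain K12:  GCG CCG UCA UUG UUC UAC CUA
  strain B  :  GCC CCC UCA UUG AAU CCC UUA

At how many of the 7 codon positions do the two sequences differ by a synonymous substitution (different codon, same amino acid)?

Codon 1: GCG Ala / GCC Ala — synonymous.
Codon 2: CCG Pro / CCC Pro — synonymous.
Codon 3: UCA Ser / UCA Ser — identical.
Codon 4: UUG Leu / UUG Leu — identical.
Codon 5: UUC Phe / AAU Asn — nonsynonymous.
Codon 6: UAC Tyr / CCC Pro — nonsynonymous.
Codon 7: CUA Leu / UUA Leu — synonymous.
Synonymous differences: 3.

3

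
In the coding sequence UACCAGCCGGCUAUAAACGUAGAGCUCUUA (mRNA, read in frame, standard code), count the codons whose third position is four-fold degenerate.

4

Codon 1 UAC (Tyr): third position 2-fold.
Codon 2 CAG (Gln): third position 2-fold.
Codon 3 CCG (Pro): third position 4-fold.
Codon 4 GCU (Ala): third position 4-fold.
Codon 5 AUA (Ile): third position 3-fold.
Codon 6 AAC (Asn): third position 2-fold.
Codon 7 GUA (Val): third position 4-fold.
Codon 8 GAG (Glu): third position 2-fold.
Codon 9 CUC (Leu): third position 4-fold.
Codon 10 UUA (Leu): third position 2-fold.
Four-fold degenerate third positions: 4.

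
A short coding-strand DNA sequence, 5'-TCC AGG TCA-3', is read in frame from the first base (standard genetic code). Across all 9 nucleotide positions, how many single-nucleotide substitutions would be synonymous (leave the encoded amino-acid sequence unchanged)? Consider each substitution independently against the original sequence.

8

Codon 1 (TCC, Ser): 3 synonymous substitutions.
Codon 2 (AGG, Arg): 2 synonymous substitutions.
Codon 3 (TCA, Ser): 3 synonymous substitutions.
Total: 3 + 2 + 3 = 8.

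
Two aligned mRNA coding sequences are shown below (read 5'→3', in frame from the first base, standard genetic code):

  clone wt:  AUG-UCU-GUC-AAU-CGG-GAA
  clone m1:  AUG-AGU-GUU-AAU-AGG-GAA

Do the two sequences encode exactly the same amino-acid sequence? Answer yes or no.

Codon 1: AUG Met / AUG Met — identical.
Codon 2: UCU Ser / AGU Ser — synonymous.
Codon 3: GUC Val / GUU Val — synonymous.
Codon 4: AAU Asn / AAU Asn — identical.
Codon 5: CGG Arg / AGG Arg — synonymous.
Codon 6: GAA Glu / GAA Glu — identical.
Nonsynonymous differences: 0 → same protein.

yes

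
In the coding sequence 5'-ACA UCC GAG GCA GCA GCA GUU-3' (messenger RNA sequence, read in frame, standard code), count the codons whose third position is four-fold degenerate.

6

Codon 1 ACA (Thr): third position 4-fold.
Codon 2 UCC (Ser): third position 4-fold.
Codon 3 GAG (Glu): third position 2-fold.
Codon 4 GCA (Ala): third position 4-fold.
Codon 5 GCA (Ala): third position 4-fold.
Codon 6 GCA (Ala): third position 4-fold.
Codon 7 GUU (Val): third position 4-fold.
Four-fold degenerate third positions: 6.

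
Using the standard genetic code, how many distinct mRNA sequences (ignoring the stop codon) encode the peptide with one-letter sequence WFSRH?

144

Trp: 1 codon.
Phe: 2 codons.
Ser: 6 codons.
Arg: 6 codons.
His: 2 codons.
1 × 2 × 6 × 6 × 2 = 144.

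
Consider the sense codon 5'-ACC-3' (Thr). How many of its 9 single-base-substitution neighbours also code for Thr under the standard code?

Position 1: none → 0 synonymous.
Position 2: none → 0 synonymous.
Position 3: ACU, ACA, ACG → 3 synonymous.
Total: 0 + 0 + 3 = 3.

3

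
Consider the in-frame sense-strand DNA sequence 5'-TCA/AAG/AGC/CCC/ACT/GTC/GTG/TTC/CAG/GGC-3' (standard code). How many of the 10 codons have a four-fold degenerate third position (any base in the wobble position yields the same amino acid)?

6

Codon 1 TCA (Ser): third position 4-fold.
Codon 2 AAG (Lys): third position 2-fold.
Codon 3 AGC (Ser): third position 2-fold.
Codon 4 CCC (Pro): third position 4-fold.
Codon 5 ACT (Thr): third position 4-fold.
Codon 6 GTC (Val): third position 4-fold.
Codon 7 GTG (Val): third position 4-fold.
Codon 8 TTC (Phe): third position 2-fold.
Codon 9 CAG (Gln): third position 2-fold.
Codon 10 GGC (Gly): third position 4-fold.
Four-fold degenerate third positions: 6.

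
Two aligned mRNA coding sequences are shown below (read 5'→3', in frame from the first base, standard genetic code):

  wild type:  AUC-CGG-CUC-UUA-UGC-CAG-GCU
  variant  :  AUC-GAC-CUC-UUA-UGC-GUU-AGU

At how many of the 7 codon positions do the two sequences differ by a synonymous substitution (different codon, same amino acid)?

Codon 1: AUC Ile / AUC Ile — identical.
Codon 2: CGG Arg / GAC Asp — nonsynonymous.
Codon 3: CUC Leu / CUC Leu — identical.
Codon 4: UUA Leu / UUA Leu — identical.
Codon 5: UGC Cys / UGC Cys — identical.
Codon 6: CAG Gln / GUU Val — nonsynonymous.
Codon 7: GCU Ala / AGU Ser — nonsynonymous.
Synonymous differences: 0.

0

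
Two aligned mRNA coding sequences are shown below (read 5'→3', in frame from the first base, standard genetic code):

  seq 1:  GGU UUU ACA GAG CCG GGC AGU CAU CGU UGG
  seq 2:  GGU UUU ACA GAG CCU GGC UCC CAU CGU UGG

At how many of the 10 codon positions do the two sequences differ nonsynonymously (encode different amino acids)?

Codon 1: GGU Gly / GGU Gly — identical.
Codon 2: UUU Phe / UUU Phe — identical.
Codon 3: ACA Thr / ACA Thr — identical.
Codon 4: GAG Glu / GAG Glu — identical.
Codon 5: CCG Pro / CCU Pro — synonymous.
Codon 6: GGC Gly / GGC Gly — identical.
Codon 7: AGU Ser / UCC Ser — synonymous.
Codon 8: CAU His / CAU His — identical.
Codon 9: CGU Arg / CGU Arg — identical.
Codon 10: UGG Trp / UGG Trp — identical.
Nonsynonymous differences: 0.

0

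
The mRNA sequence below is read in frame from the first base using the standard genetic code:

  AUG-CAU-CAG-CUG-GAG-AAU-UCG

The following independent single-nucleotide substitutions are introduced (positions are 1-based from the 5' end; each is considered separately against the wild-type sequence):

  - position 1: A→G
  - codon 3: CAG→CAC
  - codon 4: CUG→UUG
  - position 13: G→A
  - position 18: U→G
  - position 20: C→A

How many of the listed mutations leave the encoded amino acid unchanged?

1

Codon 1: AUG (Met) → GUG (Val) — missense.
Codon 3: CAG (Gln) → CAC (His) — missense.
Codon 4: CUG (Leu) → UUG (Leu) — synonymous.
Codon 5: GAG (Glu) → AAG (Lys) — missense.
Codon 6: AAU (Asn) → AAG (Lys) — missense.
Codon 7: UCG (Ser) → UAG (Stop) — nonsense.
Synonymous: 1 of 6.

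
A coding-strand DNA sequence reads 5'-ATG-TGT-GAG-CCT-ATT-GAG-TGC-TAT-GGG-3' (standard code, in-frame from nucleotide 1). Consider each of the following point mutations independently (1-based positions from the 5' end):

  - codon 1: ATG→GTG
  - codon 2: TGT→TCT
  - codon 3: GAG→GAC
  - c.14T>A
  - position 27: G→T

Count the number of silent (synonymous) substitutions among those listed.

1

Codon 1: ATG (Met) → GTG (Val) — missense.
Codon 2: TGT (Cys) → TCT (Ser) — missense.
Codon 3: GAG (Glu) → GAC (Asp) — missense.
Codon 5: ATT (Ile) → AAT (Asn) — missense.
Codon 9: GGG (Gly) → GGT (Gly) — synonymous.
Synonymous: 1 of 5.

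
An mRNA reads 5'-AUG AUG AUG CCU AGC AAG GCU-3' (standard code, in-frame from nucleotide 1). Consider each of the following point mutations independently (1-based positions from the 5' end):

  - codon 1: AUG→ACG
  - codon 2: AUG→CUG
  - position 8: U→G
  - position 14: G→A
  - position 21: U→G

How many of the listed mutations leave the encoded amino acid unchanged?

1

Codon 1: AUG (Met) → ACG (Thr) — missense.
Codon 2: AUG (Met) → CUG (Leu) — missense.
Codon 3: AUG (Met) → AGG (Arg) — missense.
Codon 5: AGC (Ser) → AAC (Asn) — missense.
Codon 7: GCU (Ala) → GCG (Ala) — synonymous.
Synonymous: 1 of 5.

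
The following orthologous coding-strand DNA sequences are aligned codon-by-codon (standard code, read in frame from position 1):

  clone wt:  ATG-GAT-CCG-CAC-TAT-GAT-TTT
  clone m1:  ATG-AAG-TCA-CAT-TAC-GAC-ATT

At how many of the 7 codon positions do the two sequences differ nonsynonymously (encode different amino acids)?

3

Codon 1: ATG Met / ATG Met — identical.
Codon 2: GAT Asp / AAG Lys — nonsynonymous.
Codon 3: CCG Pro / TCA Ser — nonsynonymous.
Codon 4: CAC His / CAT His — synonymous.
Codon 5: TAT Tyr / TAC Tyr — synonymous.
Codon 6: GAT Asp / GAC Asp — synonymous.
Codon 7: TTT Phe / ATT Ile — nonsynonymous.
Nonsynonymous differences: 3.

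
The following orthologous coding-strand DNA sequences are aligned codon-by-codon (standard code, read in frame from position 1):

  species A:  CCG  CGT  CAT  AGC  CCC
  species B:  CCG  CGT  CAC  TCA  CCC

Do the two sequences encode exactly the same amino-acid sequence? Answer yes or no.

Codon 1: CCG Pro / CCG Pro — identical.
Codon 2: CGT Arg / CGT Arg — identical.
Codon 3: CAT His / CAC His — synonymous.
Codon 4: AGC Ser / TCA Ser — synonymous.
Codon 5: CCC Pro / CCC Pro — identical.
Nonsynonymous differences: 0 → same protein.

yes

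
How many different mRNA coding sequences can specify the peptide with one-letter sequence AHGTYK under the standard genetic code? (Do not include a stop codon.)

Ala: 4 codons.
His: 2 codons.
Gly: 4 codons.
Thr: 4 codons.
Tyr: 2 codons.
Lys: 2 codons.
4 × 2 × 4 × 4 × 2 × 2 = 512.

512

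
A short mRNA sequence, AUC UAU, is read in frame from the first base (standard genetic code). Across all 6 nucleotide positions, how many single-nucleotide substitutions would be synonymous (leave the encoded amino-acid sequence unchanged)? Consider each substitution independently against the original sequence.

Codon 1 (AUC, Ile): 2 synonymous substitutions.
Codon 2 (UAU, Tyr): 1 synonymous substitution.
Total: 2 + 1 = 3.

3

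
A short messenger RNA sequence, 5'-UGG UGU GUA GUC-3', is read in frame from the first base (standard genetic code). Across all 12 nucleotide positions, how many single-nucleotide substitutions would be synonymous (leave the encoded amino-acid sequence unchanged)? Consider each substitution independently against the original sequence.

7

Codon 1 (UGG, Trp): 0 synonymous substitutions.
Codon 2 (UGU, Cys): 1 synonymous substitution.
Codon 3 (GUA, Val): 3 synonymous substitutions.
Codon 4 (GUC, Val): 3 synonymous substitutions.
Total: 0 + 1 + 3 + 3 = 7.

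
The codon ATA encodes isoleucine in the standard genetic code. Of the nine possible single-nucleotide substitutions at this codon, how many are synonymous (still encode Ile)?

Position 1: none → 0 synonymous.
Position 2: none → 0 synonymous.
Position 3: ATT, ATC → 2 synonymous.
Total: 0 + 0 + 2 = 2.

2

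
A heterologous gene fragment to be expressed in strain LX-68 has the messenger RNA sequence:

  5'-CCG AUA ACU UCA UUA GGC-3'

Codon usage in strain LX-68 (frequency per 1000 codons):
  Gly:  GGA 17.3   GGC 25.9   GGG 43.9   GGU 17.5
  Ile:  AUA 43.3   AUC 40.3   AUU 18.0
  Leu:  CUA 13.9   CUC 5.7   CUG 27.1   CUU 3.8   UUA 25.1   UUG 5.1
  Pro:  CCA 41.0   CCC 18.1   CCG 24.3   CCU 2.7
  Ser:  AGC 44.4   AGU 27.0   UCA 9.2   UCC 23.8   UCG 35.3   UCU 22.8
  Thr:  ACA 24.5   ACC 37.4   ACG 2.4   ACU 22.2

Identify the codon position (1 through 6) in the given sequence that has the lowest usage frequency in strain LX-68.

Codon 1 CCG (Pro): 24.3 per 1000.
Codon 2 AUA (Ile): 43.3 per 1000.
Codon 3 ACU (Thr): 22.2 per 1000.
Codon 4 UCA (Ser): 9.2 per 1000.
Codon 5 UUA (Leu): 25.1 per 1000.
Codon 6 GGC (Gly): 25.9 per 1000.
Lowest frequency is 9.2 at codon 4.

4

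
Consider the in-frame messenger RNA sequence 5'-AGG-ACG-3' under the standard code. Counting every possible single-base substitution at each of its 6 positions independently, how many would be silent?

5

Codon 1 (AGG, Arg): 2 synonymous substitutions.
Codon 2 (ACG, Thr): 3 synonymous substitutions.
Total: 2 + 3 = 5.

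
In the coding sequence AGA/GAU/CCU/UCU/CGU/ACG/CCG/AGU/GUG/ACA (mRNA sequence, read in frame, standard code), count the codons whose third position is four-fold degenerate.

Codon 1 AGA (Arg): third position 2-fold.
Codon 2 GAU (Asp): third position 2-fold.
Codon 3 CCU (Pro): third position 4-fold.
Codon 4 UCU (Ser): third position 4-fold.
Codon 5 CGU (Arg): third position 4-fold.
Codon 6 ACG (Thr): third position 4-fold.
Codon 7 CCG (Pro): third position 4-fold.
Codon 8 AGU (Ser): third position 2-fold.
Codon 9 GUG (Val): third position 4-fold.
Codon 10 ACA (Thr): third position 4-fold.
Four-fold degenerate third positions: 7.

7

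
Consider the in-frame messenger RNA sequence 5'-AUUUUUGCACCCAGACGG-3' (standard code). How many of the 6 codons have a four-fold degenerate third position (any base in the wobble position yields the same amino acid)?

3

Codon 1 AUU (Ile): third position 3-fold.
Codon 2 UUU (Phe): third position 2-fold.
Codon 3 GCA (Ala): third position 4-fold.
Codon 4 CCC (Pro): third position 4-fold.
Codon 5 AGA (Arg): third position 2-fold.
Codon 6 CGG (Arg): third position 4-fold.
Four-fold degenerate third positions: 3.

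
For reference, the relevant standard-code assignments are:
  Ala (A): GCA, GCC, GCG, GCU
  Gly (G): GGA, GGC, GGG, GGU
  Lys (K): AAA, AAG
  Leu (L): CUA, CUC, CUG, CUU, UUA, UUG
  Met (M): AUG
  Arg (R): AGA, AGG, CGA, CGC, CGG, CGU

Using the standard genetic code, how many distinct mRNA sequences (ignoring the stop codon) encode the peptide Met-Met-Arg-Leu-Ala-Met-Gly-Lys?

Met: 1 codon.
Met: 1 codon.
Arg: 6 codons.
Leu: 6 codons.
Ala: 4 codons.
Met: 1 codon.
Gly: 4 codons.
Lys: 2 codons.
1 × 1 × 6 × 6 × 4 × 1 × 4 × 2 = 1152.

1152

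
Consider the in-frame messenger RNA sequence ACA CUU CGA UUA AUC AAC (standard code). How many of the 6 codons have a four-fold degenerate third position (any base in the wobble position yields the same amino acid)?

Codon 1 ACA (Thr): third position 4-fold.
Codon 2 CUU (Leu): third position 4-fold.
Codon 3 CGA (Arg): third position 4-fold.
Codon 4 UUA (Leu): third position 2-fold.
Codon 5 AUC (Ile): third position 3-fold.
Codon 6 AAC (Asn): third position 2-fold.
Four-fold degenerate third positions: 3.

3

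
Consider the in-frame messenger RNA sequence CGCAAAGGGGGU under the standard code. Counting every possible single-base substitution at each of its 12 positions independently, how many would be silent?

10

Codon 1 (CGC, Arg): 3 synonymous substitutions.
Codon 2 (AAA, Lys): 1 synonymous substitution.
Codon 3 (GGG, Gly): 3 synonymous substitutions.
Codon 4 (GGU, Gly): 3 synonymous substitutions.
Total: 3 + 1 + 3 + 3 = 10.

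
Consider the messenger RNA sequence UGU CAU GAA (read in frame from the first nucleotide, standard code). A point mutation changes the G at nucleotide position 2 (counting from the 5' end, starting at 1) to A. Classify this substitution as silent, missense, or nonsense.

Position 2 falls in codon 1: UGU → Cys.
After the substitution the codon is UAU → Tyr.
Cys ≠ Tyr, so this is a missense mutation.

missense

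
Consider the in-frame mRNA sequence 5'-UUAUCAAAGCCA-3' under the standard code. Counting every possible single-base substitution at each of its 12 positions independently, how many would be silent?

Codon 1 (UUA, Leu): 2 synonymous substitutions.
Codon 2 (UCA, Ser): 3 synonymous substitutions.
Codon 3 (AAG, Lys): 1 synonymous substitution.
Codon 4 (CCA, Pro): 3 synonymous substitutions.
Total: 2 + 3 + 1 + 3 = 9.

9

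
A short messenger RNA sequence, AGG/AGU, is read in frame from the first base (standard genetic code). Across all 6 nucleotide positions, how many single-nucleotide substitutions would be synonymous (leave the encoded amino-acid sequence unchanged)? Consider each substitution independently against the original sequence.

Codon 1 (AGG, Arg): 2 synonymous substitutions.
Codon 2 (AGU, Ser): 1 synonymous substitution.
Total: 2 + 1 = 3.

3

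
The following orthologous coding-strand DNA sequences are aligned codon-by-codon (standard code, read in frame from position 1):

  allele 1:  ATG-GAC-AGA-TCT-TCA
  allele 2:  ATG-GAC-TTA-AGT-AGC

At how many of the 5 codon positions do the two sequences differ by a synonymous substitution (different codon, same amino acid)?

2

Codon 1: ATG Met / ATG Met — identical.
Codon 2: GAC Asp / GAC Asp — identical.
Codon 3: AGA Arg / TTA Leu — nonsynonymous.
Codon 4: TCT Ser / AGT Ser — synonymous.
Codon 5: TCA Ser / AGC Ser — synonymous.
Synonymous differences: 2.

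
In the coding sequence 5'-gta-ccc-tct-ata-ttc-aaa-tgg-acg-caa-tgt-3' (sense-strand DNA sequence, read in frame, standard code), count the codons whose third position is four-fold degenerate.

4

Codon 1 GTA (Val): third position 4-fold.
Codon 2 CCC (Pro): third position 4-fold.
Codon 3 TCT (Ser): third position 4-fold.
Codon 4 ATA (Ile): third position 3-fold.
Codon 5 TTC (Phe): third position 2-fold.
Codon 6 AAA (Lys): third position 2-fold.
Codon 7 TGG (Trp): third position 1-fold.
Codon 8 ACG (Thr): third position 4-fold.
Codon 9 CAA (Gln): third position 2-fold.
Codon 10 TGT (Cys): third position 2-fold.
Four-fold degenerate third positions: 4.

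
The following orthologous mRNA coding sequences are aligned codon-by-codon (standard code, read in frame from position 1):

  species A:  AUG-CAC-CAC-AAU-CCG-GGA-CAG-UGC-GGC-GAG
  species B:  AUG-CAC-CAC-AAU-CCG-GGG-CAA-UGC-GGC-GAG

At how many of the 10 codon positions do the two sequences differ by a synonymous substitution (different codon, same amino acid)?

Codon 1: AUG Met / AUG Met — identical.
Codon 2: CAC His / CAC His — identical.
Codon 3: CAC His / CAC His — identical.
Codon 4: AAU Asn / AAU Asn — identical.
Codon 5: CCG Pro / CCG Pro — identical.
Codon 6: GGA Gly / GGG Gly — synonymous.
Codon 7: CAG Gln / CAA Gln — synonymous.
Codon 8: UGC Cys / UGC Cys — identical.
Codon 9: GGC Gly / GGC Gly — identical.
Codon 10: GAG Glu / GAG Glu — identical.
Synonymous differences: 2.

2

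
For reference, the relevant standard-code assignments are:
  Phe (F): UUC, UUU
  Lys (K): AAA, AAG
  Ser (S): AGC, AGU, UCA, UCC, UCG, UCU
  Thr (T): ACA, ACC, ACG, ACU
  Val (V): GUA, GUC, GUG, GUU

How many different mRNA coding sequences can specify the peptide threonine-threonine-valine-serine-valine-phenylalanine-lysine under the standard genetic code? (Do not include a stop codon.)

6144

Thr: 4 codons.
Thr: 4 codons.
Val: 4 codons.
Ser: 6 codons.
Val: 4 codons.
Phe: 2 codons.
Lys: 2 codons.
4 × 4 × 4 × 6 × 4 × 2 × 2 = 6144.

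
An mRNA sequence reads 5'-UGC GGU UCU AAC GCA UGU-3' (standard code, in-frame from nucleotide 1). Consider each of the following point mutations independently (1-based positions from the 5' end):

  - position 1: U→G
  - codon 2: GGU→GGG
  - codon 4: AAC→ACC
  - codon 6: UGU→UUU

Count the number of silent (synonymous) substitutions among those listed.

Codon 1: UGC (Cys) → GGC (Gly) — missense.
Codon 2: GGU (Gly) → GGG (Gly) — synonymous.
Codon 4: AAC (Asn) → ACC (Thr) — missense.
Codon 6: UGU (Cys) → UUU (Phe) — missense.
Synonymous: 1 of 4.

1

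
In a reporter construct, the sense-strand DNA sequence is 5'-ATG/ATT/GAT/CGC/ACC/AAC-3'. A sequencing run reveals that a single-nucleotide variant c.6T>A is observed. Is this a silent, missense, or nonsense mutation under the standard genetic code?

Position 6 falls in codon 2: ATT → Ile.
After the substitution the codon is ATA → Ile.
Both encode Ile, so the change is synonymous.

silent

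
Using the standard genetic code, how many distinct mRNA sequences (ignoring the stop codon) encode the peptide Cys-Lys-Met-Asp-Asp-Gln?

32

Cys: 2 codons.
Lys: 2 codons.
Met: 1 codon.
Asp: 2 codons.
Asp: 2 codons.
Gln: 2 codons.
2 × 2 × 1 × 2 × 2 × 2 = 32.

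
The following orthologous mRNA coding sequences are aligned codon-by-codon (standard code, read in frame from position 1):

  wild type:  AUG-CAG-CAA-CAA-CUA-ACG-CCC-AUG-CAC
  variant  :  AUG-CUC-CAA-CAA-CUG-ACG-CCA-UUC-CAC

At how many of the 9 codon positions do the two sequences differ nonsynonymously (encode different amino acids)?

Codon 1: AUG Met / AUG Met — identical.
Codon 2: CAG Gln / CUC Leu — nonsynonymous.
Codon 3: CAA Gln / CAA Gln — identical.
Codon 4: CAA Gln / CAA Gln — identical.
Codon 5: CUA Leu / CUG Leu — synonymous.
Codon 6: ACG Thr / ACG Thr — identical.
Codon 7: CCC Pro / CCA Pro — synonymous.
Codon 8: AUG Met / UUC Phe — nonsynonymous.
Codon 9: CAC His / CAC His — identical.
Nonsynonymous differences: 2.

2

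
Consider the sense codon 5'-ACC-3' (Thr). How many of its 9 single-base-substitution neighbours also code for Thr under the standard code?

Position 1: none → 0 synonymous.
Position 2: none → 0 synonymous.
Position 3: ACU, ACA, ACG → 3 synonymous.
Total: 0 + 0 + 3 = 3.

3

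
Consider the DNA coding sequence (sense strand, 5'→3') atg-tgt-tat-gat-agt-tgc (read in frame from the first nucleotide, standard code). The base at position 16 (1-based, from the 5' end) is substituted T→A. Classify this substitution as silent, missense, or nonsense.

Position 16 falls in codon 6: TGC → Cys.
After the substitution the codon is AGC → Ser.
Cys ≠ Ser, so this is a missense mutation.

missense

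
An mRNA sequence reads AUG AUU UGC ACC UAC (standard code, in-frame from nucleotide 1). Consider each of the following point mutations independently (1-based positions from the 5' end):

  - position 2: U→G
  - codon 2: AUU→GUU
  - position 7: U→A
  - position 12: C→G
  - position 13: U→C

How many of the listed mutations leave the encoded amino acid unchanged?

1

Codon 1: AUG (Met) → AGG (Arg) — missense.
Codon 2: AUU (Ile) → GUU (Val) — missense.
Codon 3: UGC (Cys) → AGC (Ser) — missense.
Codon 4: ACC (Thr) → ACG (Thr) — synonymous.
Codon 5: UAC (Tyr) → CAC (His) — missense.
Synonymous: 1 of 5.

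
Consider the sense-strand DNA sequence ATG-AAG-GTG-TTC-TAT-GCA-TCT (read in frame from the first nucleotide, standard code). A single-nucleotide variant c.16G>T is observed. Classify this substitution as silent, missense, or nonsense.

Position 16 falls in codon 6: GCA → Ala.
After the substitution the codon is TCA → Ser.
Ala ≠ Ser, so this is a missense mutation.

missense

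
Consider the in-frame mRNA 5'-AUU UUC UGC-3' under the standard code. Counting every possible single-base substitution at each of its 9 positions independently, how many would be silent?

4

Codon 1 (AUU, Ile): 2 synonymous substitutions.
Codon 2 (UUC, Phe): 1 synonymous substitution.
Codon 3 (UGC, Cys): 1 synonymous substitution.
Total: 2 + 1 + 1 = 4.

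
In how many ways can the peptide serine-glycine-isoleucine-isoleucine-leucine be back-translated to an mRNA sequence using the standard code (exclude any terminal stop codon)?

1296

Ser: 6 codons.
Gly: 4 codons.
Ile: 3 codons.
Ile: 3 codons.
Leu: 6 codons.
6 × 4 × 3 × 3 × 6 = 1296.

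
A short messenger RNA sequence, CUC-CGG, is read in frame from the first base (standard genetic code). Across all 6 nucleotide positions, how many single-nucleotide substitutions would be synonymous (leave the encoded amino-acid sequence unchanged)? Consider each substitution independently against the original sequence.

Codon 1 (CUC, Leu): 3 synonymous substitutions.
Codon 2 (CGG, Arg): 4 synonymous substitutions.
Total: 3 + 4 = 7.

7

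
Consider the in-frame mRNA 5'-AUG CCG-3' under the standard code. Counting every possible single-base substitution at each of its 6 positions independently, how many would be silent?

Codon 1 (AUG, Met): 0 synonymous substitutions.
Codon 2 (CCG, Pro): 3 synonymous substitutions.
Total: 0 + 3 = 3.

3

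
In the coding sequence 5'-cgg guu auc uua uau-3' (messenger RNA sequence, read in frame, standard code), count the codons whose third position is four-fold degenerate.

Codon 1 CGG (Arg): third position 4-fold.
Codon 2 GUU (Val): third position 4-fold.
Codon 3 AUC (Ile): third position 3-fold.
Codon 4 UUA (Leu): third position 2-fold.
Codon 5 UAU (Tyr): third position 2-fold.
Four-fold degenerate third positions: 2.

2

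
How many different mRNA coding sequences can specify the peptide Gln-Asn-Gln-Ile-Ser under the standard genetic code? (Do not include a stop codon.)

Gln: 2 codons.
Asn: 2 codons.
Gln: 2 codons.
Ile: 3 codons.
Ser: 6 codons.
2 × 2 × 2 × 3 × 6 = 144.

144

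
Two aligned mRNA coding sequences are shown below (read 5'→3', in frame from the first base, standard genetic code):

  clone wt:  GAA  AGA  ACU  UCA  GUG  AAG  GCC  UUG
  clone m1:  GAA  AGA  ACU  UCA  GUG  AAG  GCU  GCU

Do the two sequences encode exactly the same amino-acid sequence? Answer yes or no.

no

Codon 1: GAA Glu / GAA Glu — identical.
Codon 2: AGA Arg / AGA Arg — identical.
Codon 3: ACU Thr / ACU Thr — identical.
Codon 4: UCA Ser / UCA Ser — identical.
Codon 5: GUG Val / GUG Val — identical.
Codon 6: AAG Lys / AAG Lys — identical.
Codon 7: GCC Ala / GCU Ala — synonymous.
Codon 8: UUG Leu / GCU Ala — nonsynonymous.
Nonsynonymous differences: 1 → different protein.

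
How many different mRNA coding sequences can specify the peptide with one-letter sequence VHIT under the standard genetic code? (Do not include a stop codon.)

96

Val: 4 codons.
His: 2 codons.
Ile: 3 codons.
Thr: 4 codons.
4 × 2 × 3 × 4 = 96.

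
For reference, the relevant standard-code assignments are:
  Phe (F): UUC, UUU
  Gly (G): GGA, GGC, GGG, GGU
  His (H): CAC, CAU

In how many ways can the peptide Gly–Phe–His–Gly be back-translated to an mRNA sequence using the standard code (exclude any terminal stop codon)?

64

Gly: 4 codons.
Phe: 2 codons.
His: 2 codons.
Gly: 4 codons.
4 × 2 × 2 × 4 = 64.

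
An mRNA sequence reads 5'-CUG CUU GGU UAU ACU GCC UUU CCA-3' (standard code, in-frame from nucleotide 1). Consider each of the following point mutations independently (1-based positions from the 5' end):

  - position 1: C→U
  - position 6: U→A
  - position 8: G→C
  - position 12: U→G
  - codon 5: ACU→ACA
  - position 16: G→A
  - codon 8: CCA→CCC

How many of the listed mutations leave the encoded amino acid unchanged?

4

Codon 1: CUG (Leu) → UUG (Leu) — synonymous.
Codon 2: CUU (Leu) → CUA (Leu) — synonymous.
Codon 3: GGU (Gly) → GCU (Ala) — missense.
Codon 4: UAU (Tyr) → UAG (Stop) — nonsense.
Codon 5: ACU (Thr) → ACA (Thr) — synonymous.
Codon 6: GCC (Ala) → ACC (Thr) — missense.
Codon 8: CCA (Pro) → CCC (Pro) — synonymous.
Synonymous: 4 of 7.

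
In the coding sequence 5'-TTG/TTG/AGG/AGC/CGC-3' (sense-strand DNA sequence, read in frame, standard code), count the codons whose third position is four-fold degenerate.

Codon 1 TTG (Leu): third position 2-fold.
Codon 2 TTG (Leu): third position 2-fold.
Codon 3 AGG (Arg): third position 2-fold.
Codon 4 AGC (Ser): third position 2-fold.
Codon 5 CGC (Arg): third position 4-fold.
Four-fold degenerate third positions: 1.

1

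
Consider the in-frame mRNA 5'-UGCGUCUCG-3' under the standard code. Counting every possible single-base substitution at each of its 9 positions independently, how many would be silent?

Codon 1 (UGC, Cys): 1 synonymous substitution.
Codon 2 (GUC, Val): 3 synonymous substitutions.
Codon 3 (UCG, Ser): 3 synonymous substitutions.
Total: 1 + 3 + 3 = 7.

7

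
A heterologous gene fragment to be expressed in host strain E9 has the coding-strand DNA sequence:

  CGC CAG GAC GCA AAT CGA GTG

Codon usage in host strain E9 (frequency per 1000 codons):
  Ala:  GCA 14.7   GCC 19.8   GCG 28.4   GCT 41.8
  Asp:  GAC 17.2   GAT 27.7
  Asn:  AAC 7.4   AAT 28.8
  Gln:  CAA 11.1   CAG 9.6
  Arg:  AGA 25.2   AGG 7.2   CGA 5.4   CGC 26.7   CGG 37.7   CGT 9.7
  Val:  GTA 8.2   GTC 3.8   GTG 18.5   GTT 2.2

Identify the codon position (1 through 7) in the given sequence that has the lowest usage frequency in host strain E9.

6

Codon 1 CGC (Arg): 26.7 per 1000.
Codon 2 CAG (Gln): 9.6 per 1000.
Codon 3 GAC (Asp): 17.2 per 1000.
Codon 4 GCA (Ala): 14.7 per 1000.
Codon 5 AAT (Asn): 28.8 per 1000.
Codon 6 CGA (Arg): 5.4 per 1000.
Codon 7 GTG (Val): 18.5 per 1000.
Lowest frequency is 5.4 at codon 6.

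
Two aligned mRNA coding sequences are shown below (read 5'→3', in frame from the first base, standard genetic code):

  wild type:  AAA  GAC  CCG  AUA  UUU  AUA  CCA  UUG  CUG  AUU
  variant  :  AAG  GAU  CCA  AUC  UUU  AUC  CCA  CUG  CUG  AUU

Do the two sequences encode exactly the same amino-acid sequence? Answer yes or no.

Codon 1: AAA Lys / AAG Lys — synonymous.
Codon 2: GAC Asp / GAU Asp — synonymous.
Codon 3: CCG Pro / CCA Pro — synonymous.
Codon 4: AUA Ile / AUC Ile — synonymous.
Codon 5: UUU Phe / UUU Phe — identical.
Codon 6: AUA Ile / AUC Ile — synonymous.
Codon 7: CCA Pro / CCA Pro — identical.
Codon 8: UUG Leu / CUG Leu — synonymous.
Codon 9: CUG Leu / CUG Leu — identical.
Codon 10: AUU Ile / AUU Ile — identical.
Nonsynonymous differences: 0 → same protein.

yes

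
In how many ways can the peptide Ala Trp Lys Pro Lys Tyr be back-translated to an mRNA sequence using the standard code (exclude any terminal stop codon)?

128

Ala: 4 codons.
Trp: 1 codon.
Lys: 2 codons.
Pro: 4 codons.
Lys: 2 codons.
Tyr: 2 codons.
4 × 1 × 2 × 4 × 2 × 2 = 128.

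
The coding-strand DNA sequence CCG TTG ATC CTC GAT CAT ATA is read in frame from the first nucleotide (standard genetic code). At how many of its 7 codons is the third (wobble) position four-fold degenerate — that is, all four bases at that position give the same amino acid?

Codon 1 CCG (Pro): third position 4-fold.
Codon 2 TTG (Leu): third position 2-fold.
Codon 3 ATC (Ile): third position 3-fold.
Codon 4 CTC (Leu): third position 4-fold.
Codon 5 GAT (Asp): third position 2-fold.
Codon 6 CAT (His): third position 2-fold.
Codon 7 ATA (Ile): third position 3-fold.
Four-fold degenerate third positions: 2.

2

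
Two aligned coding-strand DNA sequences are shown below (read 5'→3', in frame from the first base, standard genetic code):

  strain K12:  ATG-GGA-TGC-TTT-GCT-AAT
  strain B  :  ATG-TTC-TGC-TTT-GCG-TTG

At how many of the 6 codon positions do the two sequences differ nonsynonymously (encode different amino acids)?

Codon 1: ATG Met / ATG Met — identical.
Codon 2: GGA Gly / TTC Phe — nonsynonymous.
Codon 3: TGC Cys / TGC Cys — identical.
Codon 4: TTT Phe / TTT Phe — identical.
Codon 5: GCT Ala / GCG Ala — synonymous.
Codon 6: AAT Asn / TTG Leu — nonsynonymous.
Nonsynonymous differences: 2.

2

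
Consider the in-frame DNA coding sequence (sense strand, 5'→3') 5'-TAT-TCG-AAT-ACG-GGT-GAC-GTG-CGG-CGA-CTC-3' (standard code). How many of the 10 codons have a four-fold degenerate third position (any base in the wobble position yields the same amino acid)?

Codon 1 TAT (Tyr): third position 2-fold.
Codon 2 TCG (Ser): third position 4-fold.
Codon 3 AAT (Asn): third position 2-fold.
Codon 4 ACG (Thr): third position 4-fold.
Codon 5 GGT (Gly): third position 4-fold.
Codon 6 GAC (Asp): third position 2-fold.
Codon 7 GTG (Val): third position 4-fold.
Codon 8 CGG (Arg): third position 4-fold.
Codon 9 CGA (Arg): third position 4-fold.
Codon 10 CTC (Leu): third position 4-fold.
Four-fold degenerate third positions: 7.

7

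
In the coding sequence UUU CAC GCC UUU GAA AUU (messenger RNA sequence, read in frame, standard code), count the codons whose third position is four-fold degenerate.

Codon 1 UUU (Phe): third position 2-fold.
Codon 2 CAC (His): third position 2-fold.
Codon 3 GCC (Ala): third position 4-fold.
Codon 4 UUU (Phe): third position 2-fold.
Codon 5 GAA (Glu): third position 2-fold.
Codon 6 AUU (Ile): third position 3-fold.
Four-fold degenerate third positions: 1.

1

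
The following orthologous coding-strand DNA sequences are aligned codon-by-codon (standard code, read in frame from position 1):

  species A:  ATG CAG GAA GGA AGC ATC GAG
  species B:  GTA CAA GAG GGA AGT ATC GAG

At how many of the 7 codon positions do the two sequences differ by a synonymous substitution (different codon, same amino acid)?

3

Codon 1: ATG Met / GTA Val — nonsynonymous.
Codon 2: CAG Gln / CAA Gln — synonymous.
Codon 3: GAA Glu / GAG Glu — synonymous.
Codon 4: GGA Gly / GGA Gly — identical.
Codon 5: AGC Ser / AGT Ser — synonymous.
Codon 6: ATC Ile / ATC Ile — identical.
Codon 7: GAG Glu / GAG Glu — identical.
Synonymous differences: 3.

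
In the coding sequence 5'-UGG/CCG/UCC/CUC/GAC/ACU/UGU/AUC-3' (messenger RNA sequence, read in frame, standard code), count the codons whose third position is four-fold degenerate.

4

Codon 1 UGG (Trp): third position 1-fold.
Codon 2 CCG (Pro): third position 4-fold.
Codon 3 UCC (Ser): third position 4-fold.
Codon 4 CUC (Leu): third position 4-fold.
Codon 5 GAC (Asp): third position 2-fold.
Codon 6 ACU (Thr): third position 4-fold.
Codon 7 UGU (Cys): third position 2-fold.
Codon 8 AUC (Ile): third position 3-fold.
Four-fold degenerate third positions: 4.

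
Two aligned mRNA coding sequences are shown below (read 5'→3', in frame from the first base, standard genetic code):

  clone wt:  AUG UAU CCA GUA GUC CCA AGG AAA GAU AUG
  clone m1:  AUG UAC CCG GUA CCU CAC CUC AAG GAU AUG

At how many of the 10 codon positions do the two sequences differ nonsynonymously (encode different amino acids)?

3

Codon 1: AUG Met / AUG Met — identical.
Codon 2: UAU Tyr / UAC Tyr — synonymous.
Codon 3: CCA Pro / CCG Pro — synonymous.
Codon 4: GUA Val / GUA Val — identical.
Codon 5: GUC Val / CCU Pro — nonsynonymous.
Codon 6: CCA Pro / CAC His — nonsynonymous.
Codon 7: AGG Arg / CUC Leu — nonsynonymous.
Codon 8: AAA Lys / AAG Lys — synonymous.
Codon 9: GAU Asp / GAU Asp — identical.
Codon 10: AUG Met / AUG Met — identical.
Nonsynonymous differences: 3.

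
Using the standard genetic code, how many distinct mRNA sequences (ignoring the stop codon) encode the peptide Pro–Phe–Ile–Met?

Pro: 4 codons.
Phe: 2 codons.
Ile: 3 codons.
Met: 1 codon.
4 × 2 × 3 × 1 = 24.

24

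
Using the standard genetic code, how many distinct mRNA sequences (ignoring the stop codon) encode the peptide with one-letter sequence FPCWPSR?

Phe: 2 codons.
Pro: 4 codons.
Cys: 2 codons.
Trp: 1 codon.
Pro: 4 codons.
Ser: 6 codons.
Arg: 6 codons.
2 × 4 × 2 × 1 × 4 × 6 × 6 = 2304.

2304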